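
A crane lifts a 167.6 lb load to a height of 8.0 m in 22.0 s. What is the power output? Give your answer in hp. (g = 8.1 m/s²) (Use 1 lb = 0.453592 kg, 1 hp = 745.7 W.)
Convert to SI: m = 76.022 kg, h = 8.0 m, t = 22.0 s
P = mgh/t = (76.022)(8.1)(8.0)/22.0 = 223.919 W = 0.3003 hp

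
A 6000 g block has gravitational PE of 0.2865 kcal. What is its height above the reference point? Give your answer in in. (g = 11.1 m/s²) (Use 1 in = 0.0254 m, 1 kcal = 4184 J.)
Convert to SI: m = 6.0 kg, PE = 1198.72 J
h = PE/(mg) = 1198.72/(6.0·11.1) = 17.9987 m = 708.6 in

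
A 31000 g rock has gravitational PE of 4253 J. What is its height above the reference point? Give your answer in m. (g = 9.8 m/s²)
Convert to SI: m = 31.0 kg, PE = 4253.0 J
h = PE/(mg) = 4253.0/(31.0·9.8) = 14.0 m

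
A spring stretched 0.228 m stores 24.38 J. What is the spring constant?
k = 2·PE/x² = 2·24.38/(0.228)² = 938.0 N/m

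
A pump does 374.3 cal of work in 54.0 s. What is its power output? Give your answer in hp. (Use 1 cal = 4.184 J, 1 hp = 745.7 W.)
Convert to SI: W = 1566.07 J, t = 54.0 s
P = W/t = 1566.07/54.0 = 29.0013 W = 0.03889 hp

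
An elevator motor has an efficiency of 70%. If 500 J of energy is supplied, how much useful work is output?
W_out = η·W_in = 0.7·500 = 350.0 J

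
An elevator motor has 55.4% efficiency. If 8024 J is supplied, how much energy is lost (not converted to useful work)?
W_lost = W_in(1 − η) = 8024·(1 − 0.554) = 3579 J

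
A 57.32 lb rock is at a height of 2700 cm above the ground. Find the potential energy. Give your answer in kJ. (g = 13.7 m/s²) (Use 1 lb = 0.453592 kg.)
Convert to SI: m = 25.9999 kg, h = 27.0 m
PE = mgh = (25.9999)(13.7)(27.0) = 9617.36 J = 9.617 kJ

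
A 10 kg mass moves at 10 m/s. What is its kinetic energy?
KE = ½mv² = ½(10)(10)² = 500.0 J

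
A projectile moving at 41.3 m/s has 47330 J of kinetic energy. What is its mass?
m = 2·KE/v² = 2·47330/(41.3)² = 55.5 kg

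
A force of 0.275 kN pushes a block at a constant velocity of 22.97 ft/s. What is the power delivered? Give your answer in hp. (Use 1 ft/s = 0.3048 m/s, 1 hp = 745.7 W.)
Convert to SI: F = 275.0 N, v = 7.00126 m/s
P = Fv = (275.0)(7.00126) = 1925.35 W = 2.582 hp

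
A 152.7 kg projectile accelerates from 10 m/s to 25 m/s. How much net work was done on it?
W = ΔKE = ½m(v₂² − v₁²) = ½(152.7)(25² − 10²) = 40083.75 J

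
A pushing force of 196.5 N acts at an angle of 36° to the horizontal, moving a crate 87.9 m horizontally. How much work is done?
W = F·d·cosθ = (196.5)(87.9)cos(36°) = 13970 J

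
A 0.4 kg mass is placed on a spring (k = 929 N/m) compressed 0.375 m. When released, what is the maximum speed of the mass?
½kx² = ½mv² ⇒ v = x√(k/m) = (0.375)√(929/0.4) = 18.07 m/s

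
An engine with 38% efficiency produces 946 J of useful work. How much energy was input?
W_in = W_out/η = 946/0.38 = 2489 J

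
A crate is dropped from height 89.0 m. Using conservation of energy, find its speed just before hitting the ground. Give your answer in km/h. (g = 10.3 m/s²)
mgh = ½mv² ⇒ v = √(2gh) = √(2·10.3·89.0) = 42.8182 m/s = 154.1 km/h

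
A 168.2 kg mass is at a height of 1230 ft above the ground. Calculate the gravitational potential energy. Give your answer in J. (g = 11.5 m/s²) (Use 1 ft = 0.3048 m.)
Convert to SI: m = 168.2 kg, h = 374.904 m
PE = mgh = (168.2)(11.5)(374.904) = 725200 J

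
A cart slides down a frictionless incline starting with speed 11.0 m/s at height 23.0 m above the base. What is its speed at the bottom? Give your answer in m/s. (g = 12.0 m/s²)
½mv₀² + mgh = ½mv² ⇒ v = √(v₀² + 2gh) = √(11.0² + 2·12.0·23.0) = 25.94 m/s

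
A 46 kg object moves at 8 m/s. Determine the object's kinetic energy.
KE = ½mv² = ½(46)(8)² = 1472.0 J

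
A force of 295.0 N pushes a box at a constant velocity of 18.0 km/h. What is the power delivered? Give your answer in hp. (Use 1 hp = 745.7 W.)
Convert to SI: F = 295.0 N, v = 5.0 m/s
P = Fv = (295.0)(5.0) = 1475.0 W = 1.978 hp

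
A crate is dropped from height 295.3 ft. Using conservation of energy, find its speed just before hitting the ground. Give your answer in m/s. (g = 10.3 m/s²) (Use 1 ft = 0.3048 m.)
Convert to SI: h = 90.0074 m
mgh = ½mv² ⇒ v = √(2gh) = √(2·10.3·90.0074) = 43.06 m/s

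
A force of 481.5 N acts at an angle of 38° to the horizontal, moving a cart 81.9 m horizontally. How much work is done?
W = F·d·cosθ = (481.5)(81.9)cos(38°) = 31080 J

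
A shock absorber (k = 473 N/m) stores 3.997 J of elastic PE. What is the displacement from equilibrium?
x = √(2·PE/k) = √(2·3.997/473) = 0.13 m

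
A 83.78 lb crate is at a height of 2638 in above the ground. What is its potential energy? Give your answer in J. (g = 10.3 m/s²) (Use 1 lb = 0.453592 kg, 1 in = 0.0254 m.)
Convert to SI: m = 38.0019 kg, h = 67.0052 m
PE = mgh = (38.0019)(10.3)(67.0052) = 26230 J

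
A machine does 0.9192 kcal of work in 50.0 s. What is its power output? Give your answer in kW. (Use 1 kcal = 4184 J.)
Convert to SI: W = 3845.93 J, t = 50.0 s
P = W/t = 3845.93/50.0 = 76.9187 W = 0.07692 kW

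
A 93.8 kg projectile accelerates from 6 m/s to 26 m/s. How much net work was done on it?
W = ΔKE = ½m(v₂² − v₁²) = ½(93.8)(26² − 6²) = 30016.0 J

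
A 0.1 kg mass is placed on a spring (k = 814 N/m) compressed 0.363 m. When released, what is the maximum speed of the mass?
½kx² = ½mv² ⇒ v = x√(k/m) = (0.363)√(814/0.1) = 32.75 m/s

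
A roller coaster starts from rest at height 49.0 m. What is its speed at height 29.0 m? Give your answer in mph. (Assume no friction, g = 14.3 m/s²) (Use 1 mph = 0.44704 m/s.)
mgh₁ = mgh₂ + ½mv² ⇒ v = √(2g(h₁−h₂)) = √(2·14.3·20.0) = 23.9165 m/s = 53.5 mph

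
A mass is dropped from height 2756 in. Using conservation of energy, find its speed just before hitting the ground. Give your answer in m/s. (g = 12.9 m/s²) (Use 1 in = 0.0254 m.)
Convert to SI: h = 70.0024 m
mgh = ½mv² ⇒ v = √(2gh) = √(2·12.9·70.0024) = 42.5 m/s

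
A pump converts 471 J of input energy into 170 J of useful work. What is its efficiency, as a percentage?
η = W_out/W_in = 170/471 = 36.09%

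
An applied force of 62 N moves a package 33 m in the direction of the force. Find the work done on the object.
W = F·d = (62)(33) = 2046 J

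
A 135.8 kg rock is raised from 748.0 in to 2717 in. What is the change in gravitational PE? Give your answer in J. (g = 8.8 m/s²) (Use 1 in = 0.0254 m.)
Convert to SI: m = 135.8 kg, Δh = 50.0126 m
ΔPE = mgΔh = (135.8)(8.8)(50.0126) = 59770 J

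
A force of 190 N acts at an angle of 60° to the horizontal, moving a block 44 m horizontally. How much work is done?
W = F·d·cosθ = (190)(44)cos(60°) = 4180 J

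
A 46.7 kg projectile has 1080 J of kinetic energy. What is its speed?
v = √(2·KE/m) = √(2·1080/46.7) = 6.801 m/s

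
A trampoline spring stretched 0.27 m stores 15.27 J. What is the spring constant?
k = 2·PE/x² = 2·15.27/(0.27)² = 418.9 N/m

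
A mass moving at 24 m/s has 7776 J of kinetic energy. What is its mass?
m = 2·KE/v² = 2·7776/(24)² = 27.0 kg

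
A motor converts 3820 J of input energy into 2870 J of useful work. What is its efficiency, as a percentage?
η = W_out/W_in = 2870/3820 = 75.13%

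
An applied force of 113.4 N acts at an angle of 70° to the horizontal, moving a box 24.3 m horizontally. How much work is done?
W = F·d·cosθ = (113.4)(24.3)cos(70°) = 942.5 J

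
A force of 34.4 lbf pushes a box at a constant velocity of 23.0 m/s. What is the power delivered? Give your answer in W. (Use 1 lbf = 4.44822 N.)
Convert to SI: F = 153.019 N, v = 23.0 m/s
P = Fv = (153.019)(23.0) = 3519 W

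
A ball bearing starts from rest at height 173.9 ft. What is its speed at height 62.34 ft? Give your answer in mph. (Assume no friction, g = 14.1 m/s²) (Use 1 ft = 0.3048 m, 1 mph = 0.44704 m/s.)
Convert to SI: h₁−h₂ = 34.0035 m
mgh₁ = mgh₂ + ½mv² ⇒ v = √(2g(h₁−h₂)) = √(2·14.1·34.0035) = 30.9661 m/s = 69.27 mph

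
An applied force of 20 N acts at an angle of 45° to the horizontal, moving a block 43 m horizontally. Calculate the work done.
W = F·d·cosθ = (20)(43)cos(45°) = 608.1 J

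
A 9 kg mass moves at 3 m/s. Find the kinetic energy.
KE = ½mv² = ½(9)(3)² = 40.5 J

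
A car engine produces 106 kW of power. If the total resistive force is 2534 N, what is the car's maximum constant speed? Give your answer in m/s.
P = Fv ⇒ v = P/F = 106000 W/2534.0 N = 41.83 m/s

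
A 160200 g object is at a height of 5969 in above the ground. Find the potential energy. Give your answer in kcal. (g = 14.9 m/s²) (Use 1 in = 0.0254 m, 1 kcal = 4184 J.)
Convert to SI: m = 160.2 kg, h = 151.613 m
PE = mgh = (160.2)(14.9)(151.613) = 361896 J = 86.5 kcal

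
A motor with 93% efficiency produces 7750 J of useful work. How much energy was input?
W_in = W_out/η = 7750/0.93 = 8333 J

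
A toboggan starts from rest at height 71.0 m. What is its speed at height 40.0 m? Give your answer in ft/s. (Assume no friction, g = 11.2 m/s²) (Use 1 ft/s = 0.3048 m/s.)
mgh₁ = mgh₂ + ½mv² ⇒ v = √(2g(h₁−h₂)) = √(2·11.2·31.0) = 26.35147 m/s = 86.45 ft/s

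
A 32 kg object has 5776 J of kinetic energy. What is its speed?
v = √(2·KE/m) = √(2·5776/32) = 19.0 m/s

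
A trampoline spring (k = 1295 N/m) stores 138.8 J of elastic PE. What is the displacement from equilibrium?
x = √(2·PE/k) = √(2·138.8/1295) = 0.463 m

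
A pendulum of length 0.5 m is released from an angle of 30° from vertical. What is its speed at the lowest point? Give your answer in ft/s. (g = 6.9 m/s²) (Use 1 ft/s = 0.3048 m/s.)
h = L(1 − cosθ) = 0.5(1 − cos30°) = 0.0669873 m
v = √(2gh) = √(2·6.9·0.0669873) = 0.96147 m/s = 3.154 ft/s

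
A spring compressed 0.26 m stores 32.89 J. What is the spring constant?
k = 2·PE/x² = 2·32.89/(0.26)² = 973.1 N/m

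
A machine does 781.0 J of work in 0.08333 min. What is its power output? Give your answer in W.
Convert to SI: W = 781.0 J, t = 4.9998 s
P = W/t = 781.0/4.9998 = 156.2 W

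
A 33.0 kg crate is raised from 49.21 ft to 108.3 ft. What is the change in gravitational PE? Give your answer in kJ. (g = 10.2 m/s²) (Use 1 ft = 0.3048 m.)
Convert to SI: m = 33.0 kg, Δh = 18.0106 m
ΔPE = mgΔh = (33.0)(10.2)(18.0106) = 6062.38 J = 6.062 kJ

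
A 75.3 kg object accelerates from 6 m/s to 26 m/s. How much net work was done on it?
W = ΔKE = ½m(v₂² − v₁²) = ½(75.3)(26² − 6²) = 24096.0 J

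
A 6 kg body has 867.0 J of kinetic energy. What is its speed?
v = √(2·KE/m) = √(2·867.0/6) = 17.0 m/s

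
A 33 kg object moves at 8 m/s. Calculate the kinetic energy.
KE = ½mv² = ½(33)(8)² = 1056.0 J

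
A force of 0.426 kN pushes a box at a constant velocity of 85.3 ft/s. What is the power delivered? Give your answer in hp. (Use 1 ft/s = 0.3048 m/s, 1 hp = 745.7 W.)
Convert to SI: F = 426.0 N, v = 25.9994 m/s
P = Fv = (426.0)(25.9994) = 11075.8 W = 14.85 hp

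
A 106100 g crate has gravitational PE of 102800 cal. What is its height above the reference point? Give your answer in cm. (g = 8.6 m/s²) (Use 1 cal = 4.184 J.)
Convert to SI: m = 106.1 kg, PE = 430115 J
h = PE/(mg) = 430115/(106.1·8.6) = 471.38 m = 47140 cm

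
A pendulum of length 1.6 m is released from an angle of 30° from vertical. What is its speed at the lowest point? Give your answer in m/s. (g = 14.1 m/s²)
h = L(1 − cosθ) = 1.6(1 − cos30°) = 0.214359 m
v = √(2gh) = √(2·14.1·0.214359) = 2.459 m/s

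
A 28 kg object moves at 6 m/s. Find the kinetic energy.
KE = ½mv² = ½(28)(6)² = 504.0 J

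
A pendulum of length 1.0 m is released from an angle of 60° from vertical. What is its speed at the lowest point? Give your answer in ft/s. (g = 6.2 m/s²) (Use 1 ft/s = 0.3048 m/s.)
h = L(1 − cosθ) = 1.0(1 − cos60°) = 0.5 m
v = √(2gh) = √(2·6.2·0.5) = 2.48998 m/s = 8.169 ft/s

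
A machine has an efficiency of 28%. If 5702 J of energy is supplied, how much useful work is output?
W_out = η·W_in = 0.28·5702 = 1596.56 J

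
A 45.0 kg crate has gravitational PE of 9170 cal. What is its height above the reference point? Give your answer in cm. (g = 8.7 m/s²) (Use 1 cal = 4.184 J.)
Convert to SI: m = 45.0 kg, PE = 38367.3 J
h = PE/(mg) = 38367.3/(45.0·8.7) = 98.0007 m = 9800 cm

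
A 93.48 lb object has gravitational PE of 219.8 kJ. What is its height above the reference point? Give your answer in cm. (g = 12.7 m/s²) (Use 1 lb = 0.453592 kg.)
Convert to SI: m = 42.4018 kg, PE = 219800 J
h = PE/(mg) = 219800/(42.4018·12.7) = 408.169 m = 40820 cm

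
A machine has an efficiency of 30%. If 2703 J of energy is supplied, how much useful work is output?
W_out = η·W_in = 0.3·2703 = 810.9 J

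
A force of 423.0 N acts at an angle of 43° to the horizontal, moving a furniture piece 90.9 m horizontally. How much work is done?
W = F·d·cosθ = (423.0)(90.9)cos(43°) = 28120 J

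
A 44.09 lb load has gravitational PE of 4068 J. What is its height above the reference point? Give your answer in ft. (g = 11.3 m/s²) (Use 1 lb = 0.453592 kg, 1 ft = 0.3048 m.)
Convert to SI: m = 19.9989 kg, PE = 4068.0 J
h = PE/(mg) = 4068.0/(19.9989·11.3) = 18.001 m = 59.06 ft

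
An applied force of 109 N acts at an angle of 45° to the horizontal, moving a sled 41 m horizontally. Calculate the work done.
W = F·d·cosθ = (109)(41)cos(45°) = 3160 J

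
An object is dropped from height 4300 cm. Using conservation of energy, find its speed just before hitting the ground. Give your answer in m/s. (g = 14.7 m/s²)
Convert to SI: h = 43.0 m
mgh = ½mv² ⇒ v = √(2gh) = √(2·14.7·43.0) = 35.56 m/s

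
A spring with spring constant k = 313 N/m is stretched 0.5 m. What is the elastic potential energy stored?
PE = ½kx² = ½(313)(0.5)² = 39.13 J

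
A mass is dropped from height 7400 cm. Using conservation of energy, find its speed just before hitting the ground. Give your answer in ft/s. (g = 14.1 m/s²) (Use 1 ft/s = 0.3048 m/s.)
Convert to SI: h = 74.0 m
mgh = ½mv² ⇒ v = √(2gh) = √(2·14.1·74.0) = 45.6815 m/s = 149.9 ft/s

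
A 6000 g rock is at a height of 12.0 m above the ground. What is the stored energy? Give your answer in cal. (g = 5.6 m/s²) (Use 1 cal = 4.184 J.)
Convert to SI: m = 6.0 kg, h = 12.0 m
PE = mgh = (6.0)(5.6)(12.0) = 403.2 J = 96.37 cal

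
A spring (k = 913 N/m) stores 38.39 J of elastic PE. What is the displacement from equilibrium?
x = √(2·PE/k) = √(2·38.39/913) = 0.29 m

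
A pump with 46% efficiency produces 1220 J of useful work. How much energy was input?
W_in = W_out/η = 1220/0.46 = 2652 J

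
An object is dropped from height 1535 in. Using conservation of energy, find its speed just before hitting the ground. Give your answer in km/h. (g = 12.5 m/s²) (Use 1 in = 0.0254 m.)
Convert to SI: h = 38.989 m
mgh = ½mv² ⇒ v = √(2gh) = √(2·12.5·38.989) = 31.2206 m/s = 112.4 km/h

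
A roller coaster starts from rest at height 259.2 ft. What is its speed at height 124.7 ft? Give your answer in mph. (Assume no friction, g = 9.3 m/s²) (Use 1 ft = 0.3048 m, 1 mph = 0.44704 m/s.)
Convert to SI: h₁−h₂ = 40.9956 m
mgh₁ = mgh₂ + ½mv² ⇒ v = √(2g(h₁−h₂)) = √(2·9.3·40.9956) = 27.6137 m/s = 61.77 mph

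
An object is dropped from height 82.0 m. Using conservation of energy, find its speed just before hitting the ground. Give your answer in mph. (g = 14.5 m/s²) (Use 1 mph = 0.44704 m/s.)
mgh = ½mv² ⇒ v = √(2gh) = √(2·14.5·82.0) = 48.7647 m/s = 109.1 mph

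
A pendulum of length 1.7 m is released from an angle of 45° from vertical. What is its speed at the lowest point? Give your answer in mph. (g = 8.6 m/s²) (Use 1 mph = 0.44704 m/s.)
h = L(1 − cosθ) = 1.7(1 − cos45°) = 0.497918 m
v = √(2gh) = √(2·8.6·0.497918) = 2.92647 m/s = 6.546 mph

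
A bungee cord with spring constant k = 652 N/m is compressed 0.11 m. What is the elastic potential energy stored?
PE = ½kx² = ½(652)(0.11)² = 3.945 J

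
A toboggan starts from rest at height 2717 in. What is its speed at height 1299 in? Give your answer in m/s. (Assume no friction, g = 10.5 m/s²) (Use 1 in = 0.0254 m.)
Convert to SI: h₁−h₂ = 36.0172 m
mgh₁ = mgh₂ + ½mv² ⇒ v = √(2g(h₁−h₂)) = √(2·10.5·36.0172) = 27.5 m/s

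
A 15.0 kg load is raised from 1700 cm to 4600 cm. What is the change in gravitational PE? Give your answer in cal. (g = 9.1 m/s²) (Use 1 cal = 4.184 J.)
Convert to SI: m = 15.0 kg, Δh = 29.0 m
ΔPE = mgΔh = (15.0)(9.1)(29.0) = 3958.5 J = 946.1 cal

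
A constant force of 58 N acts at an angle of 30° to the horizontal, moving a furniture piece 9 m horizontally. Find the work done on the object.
W = F·d·cosθ = (58)(9)cos(30°) = 452.1 J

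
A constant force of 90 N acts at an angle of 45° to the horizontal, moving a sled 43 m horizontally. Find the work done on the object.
W = F·d·cosθ = (90)(43)cos(45°) = 2737 J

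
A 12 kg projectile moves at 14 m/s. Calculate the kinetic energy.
KE = ½mv² = ½(12)(14)² = 1176.0 J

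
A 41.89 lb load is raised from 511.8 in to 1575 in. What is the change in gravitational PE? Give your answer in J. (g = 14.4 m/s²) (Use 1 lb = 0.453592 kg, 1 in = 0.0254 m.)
Convert to SI: m = 19.001 kg, Δh = 27.0053 m
ΔPE = mgΔh = (19.001)(14.4)(27.0053) = 7389 J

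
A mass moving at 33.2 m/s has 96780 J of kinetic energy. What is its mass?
m = 2·KE/v² = 2·96780/(33.2)² = 175.6 kg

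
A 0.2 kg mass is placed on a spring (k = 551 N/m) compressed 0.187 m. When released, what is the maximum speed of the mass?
½kx² = ½mv² ⇒ v = x√(k/m) = (0.187)√(551/0.2) = 9.815 m/s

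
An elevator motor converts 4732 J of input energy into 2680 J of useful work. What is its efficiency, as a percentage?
η = W_out/W_in = 2680/4732 = 56.64%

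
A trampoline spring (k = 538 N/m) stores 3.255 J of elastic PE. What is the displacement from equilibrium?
x = √(2·PE/k) = √(2·3.255/538) = 0.11 m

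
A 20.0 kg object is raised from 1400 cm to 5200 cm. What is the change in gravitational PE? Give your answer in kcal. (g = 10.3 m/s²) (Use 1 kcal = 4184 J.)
Convert to SI: m = 20.0 kg, Δh = 38.0 m
ΔPE = mgΔh = (20.0)(10.3)(38.0) = 7828.0 J = 1.871 kcal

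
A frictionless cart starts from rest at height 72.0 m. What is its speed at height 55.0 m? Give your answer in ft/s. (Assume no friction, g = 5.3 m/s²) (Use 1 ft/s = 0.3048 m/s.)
mgh₁ = mgh₂ + ½mv² ⇒ v = √(2g(h₁−h₂)) = √(2·5.3·17.0) = 13.4239 m/s = 44.04 ft/s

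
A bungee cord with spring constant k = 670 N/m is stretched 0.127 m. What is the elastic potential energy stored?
PE = ½kx² = ½(670)(0.127)² = 5.403 J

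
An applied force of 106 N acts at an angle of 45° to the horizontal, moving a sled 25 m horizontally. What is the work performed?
W = F·d·cosθ = (106)(25)cos(45°) = 1874 J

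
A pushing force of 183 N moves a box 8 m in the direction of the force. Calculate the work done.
W = F·d = (183)(8) = 1464 J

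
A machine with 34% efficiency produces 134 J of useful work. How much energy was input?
W_in = W_out/η = 134/0.34 = 394.1 J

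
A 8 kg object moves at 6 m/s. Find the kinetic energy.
KE = ½mv² = ½(8)(6)² = 144.0 J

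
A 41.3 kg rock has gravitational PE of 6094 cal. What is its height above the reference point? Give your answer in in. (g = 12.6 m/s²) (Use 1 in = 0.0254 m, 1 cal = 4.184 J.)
Convert to SI: m = 41.3 kg, PE = 25497.3 J
h = PE/(mg) = 25497.3/(41.3·12.6) = 48.9975 m = 1929 in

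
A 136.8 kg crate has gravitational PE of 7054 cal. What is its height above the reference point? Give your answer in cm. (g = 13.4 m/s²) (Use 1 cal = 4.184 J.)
Convert to SI: m = 136.8 kg, PE = 29513.9 J
h = PE/(mg) = 29513.9/(136.8·13.4) = 16.1004 m = 1610 cm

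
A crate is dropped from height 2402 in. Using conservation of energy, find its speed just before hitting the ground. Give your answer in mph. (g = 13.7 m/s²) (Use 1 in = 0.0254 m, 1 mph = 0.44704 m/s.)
Convert to SI: h = 61.0108 m
mgh = ½mv² ⇒ v = √(2gh) = √(2·13.7·61.0108) = 40.8864 m/s = 91.46 mph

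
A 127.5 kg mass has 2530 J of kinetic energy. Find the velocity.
v = √(2·KE/m) = √(2·2530/127.5) = 6.3 m/s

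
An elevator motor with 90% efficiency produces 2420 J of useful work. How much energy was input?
W_in = W_out/η = 2420/0.9 = 2689 J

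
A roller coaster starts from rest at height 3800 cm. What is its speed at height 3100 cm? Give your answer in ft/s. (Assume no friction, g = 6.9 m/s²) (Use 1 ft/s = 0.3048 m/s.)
Convert to SI: h₁−h₂ = 7.0 m
mgh₁ = mgh₂ + ½mv² ⇒ v = √(2g(h₁−h₂)) = √(2·6.9·7.0) = 9.82853 m/s = 32.25 ft/s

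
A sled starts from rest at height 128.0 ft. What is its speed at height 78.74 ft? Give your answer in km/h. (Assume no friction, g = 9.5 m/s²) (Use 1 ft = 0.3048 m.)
Convert to SI: h₁−h₂ = 15.0144 m
mgh₁ = mgh₂ + ½mv² ⇒ v = √(2g(h₁−h₂)) = √(2·9.5·15.0144) = 16.8901 m/s = 60.8 km/h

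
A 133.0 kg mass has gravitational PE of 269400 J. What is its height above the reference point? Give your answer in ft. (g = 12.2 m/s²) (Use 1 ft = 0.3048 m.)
h = PE/(mg) = 269400/(133.0·12.2) = 166.03 m = 544.7 ft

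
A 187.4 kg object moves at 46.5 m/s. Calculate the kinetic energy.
KE = ½mv² = ½(187.4)(46.5)² = 202600 J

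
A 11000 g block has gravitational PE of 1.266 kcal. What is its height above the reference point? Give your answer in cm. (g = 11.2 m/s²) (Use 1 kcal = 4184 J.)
Convert to SI: m = 11.0 kg, PE = 5296.94 J
h = PE/(mg) = 5296.94/(11.0·11.2) = 42.9947 m = 4299 cm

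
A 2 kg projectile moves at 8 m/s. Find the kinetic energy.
KE = ½mv² = ½(2)(8)² = 64.0 J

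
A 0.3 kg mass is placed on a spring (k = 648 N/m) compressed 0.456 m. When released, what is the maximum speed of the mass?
½kx² = ½mv² ⇒ v = x√(k/m) = (0.456)√(648/0.3) = 21.19 m/s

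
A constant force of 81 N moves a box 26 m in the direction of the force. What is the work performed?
W = F·d = (81)(26) = 2106 J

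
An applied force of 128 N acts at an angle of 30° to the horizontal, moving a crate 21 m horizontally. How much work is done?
W = F·d·cosθ = (128)(21)cos(30°) = 2328 J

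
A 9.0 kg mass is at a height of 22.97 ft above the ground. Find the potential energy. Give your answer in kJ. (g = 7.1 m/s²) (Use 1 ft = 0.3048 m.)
Convert to SI: m = 9.0 kg, h = 7.00126 m
PE = mgh = (9.0)(7.1)(7.00126) = 447.38 J = 0.4474 kJ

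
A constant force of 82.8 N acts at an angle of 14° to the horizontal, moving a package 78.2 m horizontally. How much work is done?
W = F·d·cosθ = (82.8)(78.2)cos(14°) = 6283 J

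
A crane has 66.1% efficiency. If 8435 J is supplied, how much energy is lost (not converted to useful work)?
W_lost = W_in(1 − η) = 8435·(1 − 0.661) = 2859 J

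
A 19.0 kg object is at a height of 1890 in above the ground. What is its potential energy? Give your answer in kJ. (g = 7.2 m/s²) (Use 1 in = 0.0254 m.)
Convert to SI: m = 19.0 kg, h = 48.006 m
PE = mgh = (19.0)(7.2)(48.006) = 6567.22 J = 6.567 kJ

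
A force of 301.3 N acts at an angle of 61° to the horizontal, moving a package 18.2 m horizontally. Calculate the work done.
W = F·d·cosθ = (301.3)(18.2)cos(61°) = 2659 J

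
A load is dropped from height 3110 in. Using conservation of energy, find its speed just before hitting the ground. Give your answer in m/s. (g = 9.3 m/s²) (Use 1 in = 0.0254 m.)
Convert to SI: h = 78.994 m
mgh = ½mv² ⇒ v = √(2gh) = √(2·9.3·78.994) = 38.33 m/s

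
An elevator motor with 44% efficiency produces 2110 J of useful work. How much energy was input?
W_in = W_out/η = 2110/0.44 = 4795 J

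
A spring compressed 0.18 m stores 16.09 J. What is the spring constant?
k = 2·PE/x² = 2·16.09/(0.18)² = 993.2 N/m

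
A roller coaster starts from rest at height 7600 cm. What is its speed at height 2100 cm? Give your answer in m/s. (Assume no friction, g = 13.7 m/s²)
Convert to SI: h₁−h₂ = 55.0 m
mgh₁ = mgh₂ + ½mv² ⇒ v = √(2g(h₁−h₂)) = √(2·13.7·55.0) = 38.82 m/s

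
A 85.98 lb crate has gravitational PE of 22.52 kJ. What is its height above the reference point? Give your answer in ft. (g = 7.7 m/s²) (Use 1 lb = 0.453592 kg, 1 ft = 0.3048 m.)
Convert to SI: m = 38.9998 kg, PE = 22520.0 J
h = PE/(mg) = 22520.0/(38.9998·7.7) = 74.992 m = 246.0 ft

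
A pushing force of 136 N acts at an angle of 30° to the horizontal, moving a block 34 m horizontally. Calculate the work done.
W = F·d·cosθ = (136)(34)cos(30°) = 4005 J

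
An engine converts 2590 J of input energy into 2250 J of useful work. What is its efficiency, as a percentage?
η = W_out/W_in = 2250/2590 = 86.87%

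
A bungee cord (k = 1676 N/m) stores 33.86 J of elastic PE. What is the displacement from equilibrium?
x = √(2·PE/k) = √(2·33.86/1676) = 0.201 m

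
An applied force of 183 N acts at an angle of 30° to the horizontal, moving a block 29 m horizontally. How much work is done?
W = F·d·cosθ = (183)(29)cos(30°) = 4596 J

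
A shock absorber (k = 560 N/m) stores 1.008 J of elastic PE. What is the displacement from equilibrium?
x = √(2·PE/k) = √(2·1.008/560) = 0.06 m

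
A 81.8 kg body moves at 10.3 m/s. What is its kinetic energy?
KE = ½mv² = ½(81.8)(10.3)² = 4339 J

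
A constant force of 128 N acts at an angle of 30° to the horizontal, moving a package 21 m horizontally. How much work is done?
W = F·d·cosθ = (128)(21)cos(30°) = 2328 J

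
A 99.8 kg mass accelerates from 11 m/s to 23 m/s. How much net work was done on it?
W = ΔKE = ½m(v₂² − v₁²) = ½(99.8)(23² − 11²) = 20359.2 J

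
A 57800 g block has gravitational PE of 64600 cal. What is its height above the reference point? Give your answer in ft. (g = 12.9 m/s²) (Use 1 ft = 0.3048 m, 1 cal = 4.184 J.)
Convert to SI: m = 57.8 kg, PE = 270286 J
h = PE/(mg) = 270286/(57.8·12.9) = 362.499 m = 1189 ft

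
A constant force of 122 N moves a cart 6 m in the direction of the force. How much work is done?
W = F·d = (122)(6) = 732.0 J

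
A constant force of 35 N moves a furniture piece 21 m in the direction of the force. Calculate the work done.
W = F·d = (35)(21) = 735.0 J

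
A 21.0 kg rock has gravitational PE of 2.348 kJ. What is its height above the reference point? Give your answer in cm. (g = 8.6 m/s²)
Convert to SI: m = 21.0 kg, PE = 2348.0 J
h = PE/(mg) = 2348.0/(21.0·8.6) = 13.0011 m = 1300 cm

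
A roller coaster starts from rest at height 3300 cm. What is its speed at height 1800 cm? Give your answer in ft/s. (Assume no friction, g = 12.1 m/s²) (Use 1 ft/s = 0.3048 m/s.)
Convert to SI: h₁−h₂ = 15.0 m
mgh₁ = mgh₂ + ½mv² ⇒ v = √(2g(h₁−h₂)) = √(2·12.1·15.0) = 19.0526 m/s = 62.51 ft/s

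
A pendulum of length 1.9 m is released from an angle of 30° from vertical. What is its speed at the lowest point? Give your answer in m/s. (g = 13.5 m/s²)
h = L(1 − cosθ) = 1.9(1 − cos30°) = 0.254552 m
v = √(2gh) = √(2·13.5·0.254552) = 2.622 m/s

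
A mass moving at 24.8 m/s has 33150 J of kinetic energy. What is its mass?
m = 2·KE/v² = 2·33150/(24.8)² = 107.8 kg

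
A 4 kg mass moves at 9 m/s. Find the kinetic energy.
KE = ½mv² = ½(4)(9)² = 162.0 J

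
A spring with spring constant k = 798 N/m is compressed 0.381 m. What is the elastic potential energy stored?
PE = ½kx² = ½(798)(0.381)² = 57.92 J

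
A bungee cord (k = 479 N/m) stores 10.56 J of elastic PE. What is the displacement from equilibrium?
x = √(2·PE/k) = √(2·10.56/479) = 0.21 m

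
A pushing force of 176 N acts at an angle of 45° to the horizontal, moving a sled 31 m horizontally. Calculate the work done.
W = F·d·cosθ = (176)(31)cos(45°) = 3858 J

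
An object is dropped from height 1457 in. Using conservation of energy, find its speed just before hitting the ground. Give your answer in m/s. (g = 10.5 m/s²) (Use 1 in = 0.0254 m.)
Convert to SI: h = 37.0078 m
mgh = ½mv² ⇒ v = √(2gh) = √(2·10.5·37.0078) = 27.88 m/s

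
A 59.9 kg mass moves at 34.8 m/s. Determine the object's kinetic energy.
KE = ½mv² = ½(59.9)(34.8)² = 36270 J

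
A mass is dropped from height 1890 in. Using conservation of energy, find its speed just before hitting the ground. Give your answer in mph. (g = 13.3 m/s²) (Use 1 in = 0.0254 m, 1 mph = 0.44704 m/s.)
Convert to SI: h = 48.006 m
mgh = ½mv² ⇒ v = √(2gh) = √(2·13.3·48.006) = 35.7346 m/s = 79.94 mph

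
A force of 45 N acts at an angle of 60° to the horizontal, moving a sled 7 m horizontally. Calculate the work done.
W = F·d·cosθ = (45)(7)cos(60°) = 157.5 J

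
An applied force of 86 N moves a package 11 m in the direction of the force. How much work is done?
W = F·d = (86)(11) = 946.0 J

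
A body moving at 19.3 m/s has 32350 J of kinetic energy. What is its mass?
m = 2·KE/v² = 2·32350/(19.3)² = 173.7 kg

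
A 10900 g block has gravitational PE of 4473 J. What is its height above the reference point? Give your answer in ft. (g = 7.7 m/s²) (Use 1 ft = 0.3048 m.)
Convert to SI: m = 10.9 kg, PE = 4473.0 J
h = PE/(mg) = 4473.0/(10.9·7.7) = 53.2944 m = 174.9 ft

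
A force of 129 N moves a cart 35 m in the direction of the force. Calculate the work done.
W = F·d = (129)(35) = 4515 J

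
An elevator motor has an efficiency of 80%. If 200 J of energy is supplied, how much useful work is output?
W_out = η·W_in = 0.8·200 = 160.0 J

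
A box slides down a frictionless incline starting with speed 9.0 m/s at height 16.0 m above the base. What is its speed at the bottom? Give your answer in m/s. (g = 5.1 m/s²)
½mv₀² + mgh = ½mv² ⇒ v = √(v₀² + 2gh) = √(9.0² + 2·5.1·16.0) = 15.63 m/s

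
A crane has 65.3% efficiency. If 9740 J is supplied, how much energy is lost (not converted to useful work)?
W_lost = W_in(1 − η) = 9740·(1 − 0.653) = 3380 J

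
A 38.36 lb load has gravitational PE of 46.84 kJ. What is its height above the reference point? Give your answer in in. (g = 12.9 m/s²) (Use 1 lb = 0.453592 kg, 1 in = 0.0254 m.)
Convert to SI: m = 17.3998 kg, PE = 46840.0 J
h = PE/(mg) = 46840.0/(17.3998·12.9) = 208.681 m = 8216 in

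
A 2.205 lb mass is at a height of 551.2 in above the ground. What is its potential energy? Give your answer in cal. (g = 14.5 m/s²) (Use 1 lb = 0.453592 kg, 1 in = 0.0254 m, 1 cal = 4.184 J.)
Convert to SI: m = 1.00017 kg, h = 14.0005 m
PE = mgh = (1.00017)(14.5)(14.0005) = 203.042 J = 48.53 cal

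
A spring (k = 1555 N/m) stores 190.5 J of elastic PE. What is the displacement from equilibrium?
x = √(2·PE/k) = √(2·190.5/1555) = 0.495 m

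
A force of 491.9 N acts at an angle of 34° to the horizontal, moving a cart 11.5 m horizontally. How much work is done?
W = F·d·cosθ = (491.9)(11.5)cos(34°) = 4690 J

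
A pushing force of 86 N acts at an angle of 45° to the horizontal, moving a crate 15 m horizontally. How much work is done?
W = F·d·cosθ = (86)(15)cos(45°) = 912.2 J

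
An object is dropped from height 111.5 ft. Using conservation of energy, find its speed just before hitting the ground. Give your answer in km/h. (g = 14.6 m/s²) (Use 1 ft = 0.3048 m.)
Convert to SI: h = 33.9852 m
mgh = ½mv² ⇒ v = √(2gh) = √(2·14.6·33.9852) = 31.5019 m/s = 113.4 km/h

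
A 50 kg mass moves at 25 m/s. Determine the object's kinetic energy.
KE = ½mv² = ½(50)(25)² = 15625.0 J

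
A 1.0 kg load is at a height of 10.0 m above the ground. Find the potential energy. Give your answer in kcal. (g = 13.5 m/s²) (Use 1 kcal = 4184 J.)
PE = mgh = (1.0)(13.5)(10.0) = 135.0 J = 0.03227 kcal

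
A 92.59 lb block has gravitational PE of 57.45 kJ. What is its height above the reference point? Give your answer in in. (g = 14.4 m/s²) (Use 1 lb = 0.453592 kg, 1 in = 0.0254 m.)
Convert to SI: m = 41.9981 kg, PE = 57450.0 J
h = PE/(mg) = 57450.0/(41.9981·14.4) = 94.9944 m = 3740 in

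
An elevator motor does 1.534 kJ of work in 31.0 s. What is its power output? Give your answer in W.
Convert to SI: W = 1534.0 J, t = 31.0 s
P = W/t = 1534.0/31.0 = 49.48 W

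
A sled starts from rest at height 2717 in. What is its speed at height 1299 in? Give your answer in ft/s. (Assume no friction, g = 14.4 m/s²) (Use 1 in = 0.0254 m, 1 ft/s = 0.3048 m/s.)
Convert to SI: h₁−h₂ = 36.0172 m
mgh₁ = mgh₂ + ½mv² ⇒ v = √(2g(h₁−h₂)) = √(2·14.4·36.0172) = 32.2071 m/s = 105.7 ft/s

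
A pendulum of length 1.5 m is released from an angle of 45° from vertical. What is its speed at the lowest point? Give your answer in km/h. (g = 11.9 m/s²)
h = L(1 − cosθ) = 1.5(1 − cos45°) = 0.43934 m
v = √(2gh) = √(2·11.9·0.43934) = 3.23362 m/s = 11.64 km/h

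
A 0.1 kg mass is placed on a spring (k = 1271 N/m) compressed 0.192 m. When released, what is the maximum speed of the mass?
½kx² = ½mv² ⇒ v = x√(k/m) = (0.192)√(1271/0.1) = 21.65 m/s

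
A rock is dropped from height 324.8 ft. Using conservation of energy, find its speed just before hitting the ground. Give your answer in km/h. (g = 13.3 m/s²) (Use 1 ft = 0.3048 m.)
Convert to SI: h = 98.999 m
mgh = ½mv² ⇒ v = √(2gh) = √(2·13.3·98.999) = 51.3164 m/s = 184.7 km/h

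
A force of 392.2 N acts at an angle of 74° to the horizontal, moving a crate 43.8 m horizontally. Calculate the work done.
W = F·d·cosθ = (392.2)(43.8)cos(74°) = 4735 J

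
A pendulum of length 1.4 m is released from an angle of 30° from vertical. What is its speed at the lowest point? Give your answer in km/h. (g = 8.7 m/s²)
h = L(1 − cosθ) = 1.4(1 − cos30°) = 0.187564 m
v = √(2gh) = √(2·8.7·0.187564) = 1.80655 m/s = 6.504 km/h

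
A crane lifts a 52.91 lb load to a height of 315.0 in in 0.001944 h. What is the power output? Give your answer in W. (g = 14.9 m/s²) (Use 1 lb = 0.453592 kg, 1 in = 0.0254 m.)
Convert to SI: m = 23.9996 kg, h = 8.001 m, t = 6.9984 s
P = mgh/t = (23.9996)(14.9)(8.001)/6.9984 = 408.8 W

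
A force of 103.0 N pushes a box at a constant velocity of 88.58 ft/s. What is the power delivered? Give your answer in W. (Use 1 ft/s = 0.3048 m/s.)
Convert to SI: F = 103.0 N, v = 26.9992 m/s
P = Fv = (103.0)(26.9992) = 2781 W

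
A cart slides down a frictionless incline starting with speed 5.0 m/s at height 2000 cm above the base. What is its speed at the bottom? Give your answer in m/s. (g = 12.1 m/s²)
Convert to SI: v₀ = 5.0 m/s, h = 20.0 m
½mv₀² + mgh = ½mv² ⇒ v = √(v₀² + 2gh) = √(5.0² + 2·12.1·20.0) = 22.56 m/s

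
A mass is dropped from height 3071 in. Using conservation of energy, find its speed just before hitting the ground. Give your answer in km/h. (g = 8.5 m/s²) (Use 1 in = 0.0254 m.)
Convert to SI: h = 78.0034 m
mgh = ½mv² ⇒ v = √(2gh) = √(2·8.5·78.0034) = 36.4151 m/s = 131.1 km/h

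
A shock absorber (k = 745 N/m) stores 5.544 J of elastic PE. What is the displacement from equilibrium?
x = √(2·PE/k) = √(2·5.544/745) = 0.122 m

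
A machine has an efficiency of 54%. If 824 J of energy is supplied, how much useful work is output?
W_out = η·W_in = 0.54·824 = 444.96 J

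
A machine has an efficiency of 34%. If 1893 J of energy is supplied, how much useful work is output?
W_out = η·W_in = 0.34·1893 = 643.62 J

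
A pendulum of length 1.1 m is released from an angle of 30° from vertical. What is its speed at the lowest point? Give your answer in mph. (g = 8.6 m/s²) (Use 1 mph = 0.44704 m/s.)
h = L(1 − cosθ) = 1.1(1 − cos30°) = 0.147372 m
v = √(2gh) = √(2·8.6·0.147372) = 1.59211 m/s = 3.561 mph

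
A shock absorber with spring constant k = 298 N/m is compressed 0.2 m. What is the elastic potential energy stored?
PE = ½kx² = ½(298)(0.2)² = 5.96 J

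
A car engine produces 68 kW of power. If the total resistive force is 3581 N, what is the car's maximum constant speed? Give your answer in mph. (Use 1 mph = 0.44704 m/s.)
P = Fv ⇒ v = P/F = 68000 W/3581.0 N = 18.9891 m/s = 42.48 mph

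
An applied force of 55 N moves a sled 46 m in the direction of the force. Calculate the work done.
W = F·d = (55)(46) = 2530 J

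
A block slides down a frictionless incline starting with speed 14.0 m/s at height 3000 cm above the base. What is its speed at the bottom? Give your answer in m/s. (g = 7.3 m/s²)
Convert to SI: v₀ = 14.0 m/s, h = 30.0 m
½mv₀² + mgh = ½mv² ⇒ v = √(v₀² + 2gh) = √(14.0² + 2·7.3·30.0) = 25.18 m/s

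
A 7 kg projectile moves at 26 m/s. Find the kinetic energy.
KE = ½mv² = ½(7)(26)² = 2366.0 J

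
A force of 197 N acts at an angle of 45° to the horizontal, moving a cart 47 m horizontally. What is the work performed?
W = F·d·cosθ = (197)(47)cos(45°) = 6547 J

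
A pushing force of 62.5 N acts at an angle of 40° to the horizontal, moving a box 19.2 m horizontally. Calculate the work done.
W = F·d·cosθ = (62.5)(19.2)cos(40°) = 919.3 J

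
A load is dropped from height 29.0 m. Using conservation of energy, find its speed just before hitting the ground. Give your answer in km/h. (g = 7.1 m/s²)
mgh = ½mv² ⇒ v = √(2gh) = √(2·7.1·29.0) = 20.2929 m/s = 73.05 km/h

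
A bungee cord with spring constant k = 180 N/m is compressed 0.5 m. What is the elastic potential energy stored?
PE = ½kx² = ½(180)(0.5)² = 22.5 J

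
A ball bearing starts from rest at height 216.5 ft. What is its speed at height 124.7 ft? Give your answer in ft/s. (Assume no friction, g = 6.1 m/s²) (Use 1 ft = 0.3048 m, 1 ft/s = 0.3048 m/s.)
Convert to SI: h₁−h₂ = 27.9806 m
mgh₁ = mgh₂ + ½mv² ⇒ v = √(2g(h₁−h₂)) = √(2·6.1·27.9806) = 18.476 m/s = 60.62 ft/s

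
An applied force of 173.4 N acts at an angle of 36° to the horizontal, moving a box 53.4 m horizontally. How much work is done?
W = F·d·cosθ = (173.4)(53.4)cos(36°) = 7491 J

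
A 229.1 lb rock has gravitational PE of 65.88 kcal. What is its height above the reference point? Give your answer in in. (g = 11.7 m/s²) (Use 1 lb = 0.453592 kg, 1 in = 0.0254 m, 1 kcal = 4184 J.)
Convert to SI: m = 103.918 kg, PE = 275642 J
h = PE/(mg) = 275642/(103.918·11.7) = 226.709 m = 8926 in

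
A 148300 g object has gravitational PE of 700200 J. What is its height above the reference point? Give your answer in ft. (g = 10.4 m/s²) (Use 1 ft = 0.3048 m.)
Convert to SI: m = 148.3 kg, PE = 700200 J
h = PE/(mg) = 700200/(148.3·10.4) = 453.991 m = 1489 ft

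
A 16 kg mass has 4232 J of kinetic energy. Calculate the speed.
v = √(2·KE/m) = √(2·4232/16) = 23.0 m/s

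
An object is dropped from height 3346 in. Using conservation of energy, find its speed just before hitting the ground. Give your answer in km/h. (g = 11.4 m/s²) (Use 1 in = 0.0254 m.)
Convert to SI: h = 84.9884 m
mgh = ½mv² ⇒ v = √(2gh) = √(2·11.4·84.9884) = 44.0197 m/s = 158.5 km/h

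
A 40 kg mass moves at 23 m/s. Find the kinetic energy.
KE = ½mv² = ½(40)(23)² = 10580.0 J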